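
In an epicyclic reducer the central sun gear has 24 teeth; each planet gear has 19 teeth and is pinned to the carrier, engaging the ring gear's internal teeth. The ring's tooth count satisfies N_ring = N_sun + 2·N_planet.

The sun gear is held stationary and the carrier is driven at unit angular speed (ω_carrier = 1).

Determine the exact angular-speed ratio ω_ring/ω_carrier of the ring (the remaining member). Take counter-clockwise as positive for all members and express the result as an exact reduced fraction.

43/31

N_ring = 24 + 2·19 = 62
24(ω_s−ω_c) = −62(ω_r−ω_c),  ω_s=0, ω_c=1
ω_r = 1 − (24/62)(0−1) = 43/31
ω_r/ω_c = 43/31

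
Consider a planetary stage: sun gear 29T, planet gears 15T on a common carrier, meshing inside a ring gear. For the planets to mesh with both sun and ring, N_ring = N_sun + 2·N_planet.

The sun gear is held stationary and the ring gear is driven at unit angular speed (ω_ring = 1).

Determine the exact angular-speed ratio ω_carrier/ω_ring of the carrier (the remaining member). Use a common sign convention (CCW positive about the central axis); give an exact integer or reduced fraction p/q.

N_ring = 29 + 2·15 = 59
29(ω_s−ω_c) = −59(ω_r−ω_c),  ω_s=0, ω_r=1
29(0−ω_c) = −59(1−ω_c)  ⇒  88ω_c = 59  ⇒  ω_c = 59/88
ω_c/ω_r = 59/88

59/88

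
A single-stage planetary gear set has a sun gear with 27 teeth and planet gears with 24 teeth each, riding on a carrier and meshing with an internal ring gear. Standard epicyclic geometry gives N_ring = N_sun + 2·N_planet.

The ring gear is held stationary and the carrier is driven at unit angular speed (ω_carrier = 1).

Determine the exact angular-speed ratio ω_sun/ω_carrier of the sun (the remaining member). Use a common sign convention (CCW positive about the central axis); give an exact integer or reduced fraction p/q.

N_ring = 27 + 2·24 = 75
27(ω_s−ω_c) = −75(ω_r−ω_c),  ω_r=0, ω_c=1
ω_s = 1 − (75/27)(0−1) = 34/9
ω_s/ω_c = 34/9

34/9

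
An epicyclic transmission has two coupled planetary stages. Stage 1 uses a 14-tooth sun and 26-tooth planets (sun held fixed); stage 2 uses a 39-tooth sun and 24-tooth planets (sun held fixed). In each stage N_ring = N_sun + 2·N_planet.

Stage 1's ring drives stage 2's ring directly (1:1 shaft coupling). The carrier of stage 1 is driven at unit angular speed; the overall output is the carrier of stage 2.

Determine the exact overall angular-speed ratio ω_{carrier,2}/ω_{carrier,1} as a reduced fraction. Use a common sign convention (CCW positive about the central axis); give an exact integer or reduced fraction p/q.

Stage 1: N_ring = 14 + 2·26 = 66
Stage 1: 14(ω_s−ω_c) = −66(ω_r−ω_c),  ω_s=0, ω_c=1
Stage 1: ω_r = 1 − (14/66)(0−1) = 40/33
  ⇒ ω_r¹/ω_c¹ = 40/33
Stage 2: N_ring = 39 + 2·24 = 87
Stage 2: 39(ω_s−ω_c) = −87(ω_r−ω_c),  ω_s=0, ω_r=1
Stage 2: 39(0−ω_c) = −87(1−ω_c)  ⇒  126ω_c = 87  ⇒  ω_c = 29/42
  ⇒ ω_c²/ω_r² = 29/42
Coupling ω_r² = ω_r¹ ⇒ overall = 40/33 × 29/42 = 580/693

580/693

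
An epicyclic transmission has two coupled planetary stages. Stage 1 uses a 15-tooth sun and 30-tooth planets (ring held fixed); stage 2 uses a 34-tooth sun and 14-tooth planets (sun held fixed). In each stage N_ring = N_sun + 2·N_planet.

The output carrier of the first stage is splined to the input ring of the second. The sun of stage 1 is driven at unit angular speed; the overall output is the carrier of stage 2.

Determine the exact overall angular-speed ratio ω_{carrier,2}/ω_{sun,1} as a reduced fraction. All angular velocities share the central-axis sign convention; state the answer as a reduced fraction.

Stage 1: N_ring = 15 + 2·30 = 75
Stage 1: 15(ω_s−ω_c) = −75(ω_r−ω_c),  ω_r=0, ω_s=1
Stage 1: 15(1−ω_c) = −75(0−ω_c)  ⇒  90ω_c = 15  ⇒  ω_c = 1/6
  ⇒ ω_c¹/ω_s¹ = 1/6
Stage 2: N_ring = 34 + 2·14 = 62
Stage 2: 34(ω_s−ω_c) = −62(ω_r−ω_c),  ω_s=0, ω_r=1
Stage 2: 34(0−ω_c) = −62(1−ω_c)  ⇒  96ω_c = 62  ⇒  ω_c = 31/48
  ⇒ ω_c²/ω_r² = 31/48
Coupling ω_r² = ω_c¹ ⇒ overall = 1/6 × 31/48 = 31/288

31/288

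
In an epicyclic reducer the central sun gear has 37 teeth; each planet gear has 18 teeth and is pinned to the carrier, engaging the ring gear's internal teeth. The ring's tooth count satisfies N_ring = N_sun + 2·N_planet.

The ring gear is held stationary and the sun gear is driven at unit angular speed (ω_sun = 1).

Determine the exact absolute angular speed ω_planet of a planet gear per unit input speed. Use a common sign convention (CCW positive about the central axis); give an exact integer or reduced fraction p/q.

N_ring = 37 + 2·18 = 73
37(ω_s−ω_c) = −73(ω_r−ω_c),  ω_r=0, ω_s=1
37(1−ω_c) = −73(0−ω_c)  ⇒  110ω_c = 37  ⇒  ω_c = 37/110
sun–planet: 37·(1−37/110) = −18·(ω_p−ω_c)  ⇒  ω_p−ω_c = −(37/18)·(73/110) = -2701/1980
ω_p = 37/110 − 2701/1980 = -37/36

-37/36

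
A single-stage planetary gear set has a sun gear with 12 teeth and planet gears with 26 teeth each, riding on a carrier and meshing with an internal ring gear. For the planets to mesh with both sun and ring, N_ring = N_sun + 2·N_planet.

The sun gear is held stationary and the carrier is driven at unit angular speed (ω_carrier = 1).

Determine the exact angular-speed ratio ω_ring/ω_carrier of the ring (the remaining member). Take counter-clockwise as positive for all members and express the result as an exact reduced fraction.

N_ring = 12 + 2·26 = 64
12(ω_s−ω_c) = −64(ω_r−ω_c),  ω_s=0, ω_c=1
ω_r = 1 − (12/64)(0−1) = 19/16
ω_r/ω_c = 19/16

19/16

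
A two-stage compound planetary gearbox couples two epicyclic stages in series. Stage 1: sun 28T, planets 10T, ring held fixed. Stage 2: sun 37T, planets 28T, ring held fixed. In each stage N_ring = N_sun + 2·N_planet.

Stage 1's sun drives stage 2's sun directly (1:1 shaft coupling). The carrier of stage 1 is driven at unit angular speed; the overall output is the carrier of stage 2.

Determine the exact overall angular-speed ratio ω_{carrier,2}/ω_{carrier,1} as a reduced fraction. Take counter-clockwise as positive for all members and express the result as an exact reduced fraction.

703/910

Stage 1: N_ring = 28 + 2·10 = 48
Stage 1: 28(ω_s−ω_c) = −48(ω_r−ω_c),  ω_r=0, ω_c=1
Stage 1: ω_s = 1 − (48/28)(0−1) = 19/7
  ⇒ ω_s¹/ω_c¹ = 19/7
Stage 2: N_ring = 37 + 2·28 = 93
Stage 2: 37(ω_s−ω_c) = −93(ω_r−ω_c),  ω_r=0, ω_s=1
Stage 2: 37(1−ω_c) = −93(0−ω_c)  ⇒  130ω_c = 37  ⇒  ω_c = 37/130
  ⇒ ω_c²/ω_s² = 37/130
Coupling ω_s² = ω_s¹ ⇒ overall = 19/7 × 37/130 = 703/910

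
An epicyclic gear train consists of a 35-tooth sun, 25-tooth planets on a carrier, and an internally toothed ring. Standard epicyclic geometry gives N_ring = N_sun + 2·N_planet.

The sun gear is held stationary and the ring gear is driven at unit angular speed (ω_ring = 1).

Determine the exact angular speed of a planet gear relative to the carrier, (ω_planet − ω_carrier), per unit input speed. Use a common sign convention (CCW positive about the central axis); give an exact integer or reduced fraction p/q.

119/120

N_ring = 35 + 2·25 = 85
35(ω_s−ω_c) = −85(ω_r−ω_c),  ω_s=0, ω_r=1
35(0−ω_c) = −85(1−ω_c)  ⇒  120ω_c = 85  ⇒  ω_c = 17/24
sun–planet: 35·(0−17/24) = −25·(ω_p−ω_c)  ⇒  ω_p−ω_c = −(35/25)·(-17/24) = 119/120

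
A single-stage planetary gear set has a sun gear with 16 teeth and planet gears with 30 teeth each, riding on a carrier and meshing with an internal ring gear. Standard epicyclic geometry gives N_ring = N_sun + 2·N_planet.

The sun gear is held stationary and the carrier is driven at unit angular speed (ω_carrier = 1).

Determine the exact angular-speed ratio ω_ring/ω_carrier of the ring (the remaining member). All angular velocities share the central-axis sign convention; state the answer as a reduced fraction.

N_ring = 16 + 2·30 = 76
16(ω_s−ω_c) = −76(ω_r−ω_c),  ω_s=0, ω_c=1
ω_r = 1 − (16/76)(0−1) = 23/19
ω_r/ω_c = 23/19

23/19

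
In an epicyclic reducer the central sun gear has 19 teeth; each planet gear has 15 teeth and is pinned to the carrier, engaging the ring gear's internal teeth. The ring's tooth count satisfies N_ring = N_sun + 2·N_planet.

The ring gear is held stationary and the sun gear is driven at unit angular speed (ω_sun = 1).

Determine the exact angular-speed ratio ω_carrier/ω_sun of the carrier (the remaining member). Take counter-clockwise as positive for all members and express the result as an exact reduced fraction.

19/68

N_ring = 19 + 2·15 = 49
19(ω_s−ω_c) = −49(ω_r−ω_c),  ω_r=0, ω_s=1
19(1−ω_c) = −49(0−ω_c)  ⇒  68ω_c = 19  ⇒  ω_c = 19/68
ω_c/ω_s = 19/68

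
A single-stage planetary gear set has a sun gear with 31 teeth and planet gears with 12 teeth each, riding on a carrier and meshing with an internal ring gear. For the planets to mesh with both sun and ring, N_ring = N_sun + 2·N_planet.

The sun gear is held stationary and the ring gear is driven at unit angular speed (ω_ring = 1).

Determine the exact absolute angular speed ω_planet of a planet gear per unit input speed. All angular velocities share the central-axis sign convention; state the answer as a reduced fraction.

55/24

N_ring = 31 + 2·12 = 55
31(ω_s−ω_c) = −55(ω_r−ω_c),  ω_s=0, ω_r=1
31(0−ω_c) = −55(1−ω_c)  ⇒  86ω_c = 55  ⇒  ω_c = 55/86
sun–planet: 31·(0−55/86) = −12·(ω_p−ω_c)  ⇒  ω_p−ω_c = −(31/12)·(-55/86) = 1705/1032
ω_p = 55/86 + 1705/1032 = 55/24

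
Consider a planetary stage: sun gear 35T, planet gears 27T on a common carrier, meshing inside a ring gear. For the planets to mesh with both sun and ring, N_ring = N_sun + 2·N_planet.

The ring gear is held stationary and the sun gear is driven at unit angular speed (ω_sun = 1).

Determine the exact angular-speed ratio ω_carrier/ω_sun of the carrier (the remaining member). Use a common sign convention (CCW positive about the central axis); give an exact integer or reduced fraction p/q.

N_ring = 35 + 2·27 = 89
35(ω_s−ω_c) = −89(ω_r−ω_c),  ω_r=0, ω_s=1
35(1−ω_c) = −89(0−ω_c)  ⇒  124ω_c = 35  ⇒  ω_c = 35/124
ω_c/ω_s = 35/124

35/124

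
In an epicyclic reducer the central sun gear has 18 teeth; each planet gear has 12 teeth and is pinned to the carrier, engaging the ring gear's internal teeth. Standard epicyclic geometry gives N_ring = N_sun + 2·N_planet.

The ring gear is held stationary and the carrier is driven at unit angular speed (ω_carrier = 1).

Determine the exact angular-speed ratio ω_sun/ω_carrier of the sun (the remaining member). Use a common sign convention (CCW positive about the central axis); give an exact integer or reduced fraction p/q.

10/3

N_ring = 18 + 2·12 = 42
18(ω_s−ω_c) = −42(ω_r−ω_c),  ω_r=0, ω_c=1
ω_s = 1 − (42/18)(0−1) = 10/3
ω_s/ω_c = 10/3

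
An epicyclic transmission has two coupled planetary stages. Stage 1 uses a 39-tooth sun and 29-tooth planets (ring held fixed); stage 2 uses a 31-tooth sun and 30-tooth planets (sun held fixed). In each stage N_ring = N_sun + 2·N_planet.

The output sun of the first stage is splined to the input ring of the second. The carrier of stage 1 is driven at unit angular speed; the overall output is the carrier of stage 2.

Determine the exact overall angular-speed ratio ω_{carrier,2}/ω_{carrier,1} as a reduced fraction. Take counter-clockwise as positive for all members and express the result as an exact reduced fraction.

476/183

Stage 1: N_ring = 39 + 2·29 = 97
Stage 1: 39(ω_s−ω_c) = −97(ω_r−ω_c),  ω_r=0, ω_c=1
Stage 1: ω_s = 1 − (97/39)(0−1) = 136/39
  ⇒ ω_s¹/ω_c¹ = 136/39
Stage 2: N_ring = 31 + 2·30 = 91
Stage 2: 31(ω_s−ω_c) = −91(ω_r−ω_c),  ω_s=0, ω_r=1
Stage 2: 31(0−ω_c) = −91(1−ω_c)  ⇒  122ω_c = 91  ⇒  ω_c = 91/122
  ⇒ ω_c²/ω_r² = 91/122
Coupling ω_r² = ω_s¹ ⇒ overall = 136/39 × 91/122 = 476/183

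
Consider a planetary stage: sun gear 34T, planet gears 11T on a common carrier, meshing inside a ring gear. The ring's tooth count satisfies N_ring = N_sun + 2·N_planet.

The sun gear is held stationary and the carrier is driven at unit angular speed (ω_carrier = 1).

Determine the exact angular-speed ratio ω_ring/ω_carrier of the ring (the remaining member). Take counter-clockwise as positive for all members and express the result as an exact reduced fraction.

N_ring = 34 + 2·11 = 56
34(ω_s−ω_c) = −56(ω_r−ω_c),  ω_s=0, ω_c=1
ω_r = 1 − (34/56)(0−1) = 45/28
ω_r/ω_c = 45/28

45/28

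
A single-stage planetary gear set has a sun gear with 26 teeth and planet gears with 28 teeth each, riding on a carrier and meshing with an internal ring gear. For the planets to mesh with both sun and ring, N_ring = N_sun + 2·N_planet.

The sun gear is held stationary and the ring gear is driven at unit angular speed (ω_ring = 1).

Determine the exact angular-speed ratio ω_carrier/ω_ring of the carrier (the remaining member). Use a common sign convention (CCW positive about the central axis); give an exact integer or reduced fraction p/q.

N_ring = 26 + 2·28 = 82
26(ω_s−ω_c) = −82(ω_r−ω_c),  ω_s=0, ω_r=1
26(0−ω_c) = −82(1−ω_c)  ⇒  108ω_c = 82  ⇒  ω_c = 41/54
ω_c/ω_r = 41/54

41/54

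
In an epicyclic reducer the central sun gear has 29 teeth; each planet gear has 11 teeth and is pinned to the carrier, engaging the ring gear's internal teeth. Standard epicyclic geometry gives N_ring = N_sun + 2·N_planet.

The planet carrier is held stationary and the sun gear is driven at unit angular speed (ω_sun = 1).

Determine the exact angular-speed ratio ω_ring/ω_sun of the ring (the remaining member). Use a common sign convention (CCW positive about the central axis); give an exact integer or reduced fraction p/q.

N_ring = 29 + 2·11 = 51
29(ω_s−ω_c) = −51(ω_r−ω_c),  ω_c=0, ω_s=1
ω_r = 0 − (29/51)(1−0) = -29/51
ω_r/ω_s = -29/51

-29/51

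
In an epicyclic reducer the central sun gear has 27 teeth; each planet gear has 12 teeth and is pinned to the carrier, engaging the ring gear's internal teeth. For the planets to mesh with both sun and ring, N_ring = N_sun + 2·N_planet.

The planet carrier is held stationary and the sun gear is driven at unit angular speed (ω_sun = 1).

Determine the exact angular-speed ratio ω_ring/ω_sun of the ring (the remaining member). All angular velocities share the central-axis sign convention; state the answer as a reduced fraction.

-9/17

N_ring = 27 + 2·12 = 51
27(ω_s−ω_c) = −51(ω_r−ω_c),  ω_c=0, ω_s=1
ω_r = 0 − (27/51)(1−0) = -9/17
ω_r/ω_s = -9/17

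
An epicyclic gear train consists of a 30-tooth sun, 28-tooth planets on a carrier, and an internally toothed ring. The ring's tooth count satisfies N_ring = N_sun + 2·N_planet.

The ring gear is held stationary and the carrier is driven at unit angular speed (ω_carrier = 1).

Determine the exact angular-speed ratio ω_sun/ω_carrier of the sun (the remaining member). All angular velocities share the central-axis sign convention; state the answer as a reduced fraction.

N_ring = 30 + 2·28 = 86
30(ω_s−ω_c) = −86(ω_r−ω_c),  ω_r=0, ω_c=1
ω_s = 1 − (86/30)(0−1) = 58/15
ω_s/ω_c = 58/15

58/15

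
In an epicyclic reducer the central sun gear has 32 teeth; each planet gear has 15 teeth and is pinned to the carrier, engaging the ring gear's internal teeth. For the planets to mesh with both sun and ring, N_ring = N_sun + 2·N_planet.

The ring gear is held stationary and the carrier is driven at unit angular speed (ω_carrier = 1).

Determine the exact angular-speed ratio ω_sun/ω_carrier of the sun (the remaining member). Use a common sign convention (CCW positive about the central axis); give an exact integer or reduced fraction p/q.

N_ring = 32 + 2·15 = 62
32(ω_s−ω_c) = −62(ω_r−ω_c),  ω_r=0, ω_c=1
ω_s = 1 − (62/32)(0−1) = 47/16
ω_s/ω_c = 47/16

47/16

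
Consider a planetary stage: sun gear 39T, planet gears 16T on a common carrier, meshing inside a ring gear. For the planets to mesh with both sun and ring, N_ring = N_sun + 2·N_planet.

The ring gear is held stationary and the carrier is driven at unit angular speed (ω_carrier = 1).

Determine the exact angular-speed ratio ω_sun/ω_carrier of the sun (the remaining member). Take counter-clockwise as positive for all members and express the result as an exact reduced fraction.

110/39

N_ring = 39 + 2·16 = 71
39(ω_s−ω_c) = −71(ω_r−ω_c),  ω_r=0, ω_c=1
ω_s = 1 − (71/39)(0−1) = 110/39
ω_s/ω_c = 110/39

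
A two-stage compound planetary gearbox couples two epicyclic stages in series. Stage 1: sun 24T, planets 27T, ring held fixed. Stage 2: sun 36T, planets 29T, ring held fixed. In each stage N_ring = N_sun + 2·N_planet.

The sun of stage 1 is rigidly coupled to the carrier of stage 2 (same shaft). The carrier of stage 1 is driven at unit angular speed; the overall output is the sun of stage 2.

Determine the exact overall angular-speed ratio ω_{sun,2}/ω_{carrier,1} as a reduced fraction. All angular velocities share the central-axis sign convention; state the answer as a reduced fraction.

1105/72

Stage 1: N_ring = 24 + 2·27 = 78
Stage 1: 24(ω_s−ω_c) = −78(ω_r−ω_c),  ω_r=0, ω_c=1
Stage 1: ω_s = 1 − (78/24)(0−1) = 17/4
  ⇒ ω_s¹/ω_c¹ = 17/4
Stage 2: N_ring = 36 + 2·29 = 94
Stage 2: 36(ω_s−ω_c) = −94(ω_r−ω_c),  ω_r=0, ω_c=1
Stage 2: ω_s = 1 − (94/36)(0−1) = 65/18
  ⇒ ω_s²/ω_c² = 65/18
Coupling ω_c² = ω_s¹ ⇒ overall = 17/4 × 65/18 = 1105/72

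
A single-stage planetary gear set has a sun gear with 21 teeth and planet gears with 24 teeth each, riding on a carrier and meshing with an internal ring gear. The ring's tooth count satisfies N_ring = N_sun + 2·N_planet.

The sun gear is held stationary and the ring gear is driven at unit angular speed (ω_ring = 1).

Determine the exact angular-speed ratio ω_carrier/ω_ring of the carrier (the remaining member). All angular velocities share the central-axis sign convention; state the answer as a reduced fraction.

N_ring = 21 + 2·24 = 69
21(ω_s−ω_c) = −69(ω_r−ω_c),  ω_s=0, ω_r=1
21(0−ω_c) = −69(1−ω_c)  ⇒  90ω_c = 69  ⇒  ω_c = 23/30
ω_c/ω_r = 23/30

23/30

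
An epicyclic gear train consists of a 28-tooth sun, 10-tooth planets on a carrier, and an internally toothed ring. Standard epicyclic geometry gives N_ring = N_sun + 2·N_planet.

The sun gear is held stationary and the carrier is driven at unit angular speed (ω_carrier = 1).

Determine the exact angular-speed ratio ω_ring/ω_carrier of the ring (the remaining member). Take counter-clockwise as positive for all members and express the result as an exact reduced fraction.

19/12

N_ring = 28 + 2·10 = 48
28(ω_s−ω_c) = −48(ω_r−ω_c),  ω_s=0, ω_c=1
ω_r = 1 − (28/48)(0−1) = 19/12
ω_r/ω_c = 19/12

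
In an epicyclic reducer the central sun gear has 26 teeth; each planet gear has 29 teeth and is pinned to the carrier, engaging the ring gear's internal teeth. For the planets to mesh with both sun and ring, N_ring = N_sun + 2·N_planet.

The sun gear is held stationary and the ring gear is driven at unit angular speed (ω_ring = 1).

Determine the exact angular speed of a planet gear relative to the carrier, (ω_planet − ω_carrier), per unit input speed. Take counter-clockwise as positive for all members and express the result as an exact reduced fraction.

N_ring = 26 + 2·29 = 84
26(ω_s−ω_c) = −84(ω_r−ω_c),  ω_s=0, ω_r=1
26(0−ω_c) = −84(1−ω_c)  ⇒  110ω_c = 84  ⇒  ω_c = 42/55
sun–planet: 26·(0−42/55) = −29·(ω_p−ω_c)  ⇒  ω_p−ω_c = −(26/29)·(-42/55) = 1092/1595

1092/1595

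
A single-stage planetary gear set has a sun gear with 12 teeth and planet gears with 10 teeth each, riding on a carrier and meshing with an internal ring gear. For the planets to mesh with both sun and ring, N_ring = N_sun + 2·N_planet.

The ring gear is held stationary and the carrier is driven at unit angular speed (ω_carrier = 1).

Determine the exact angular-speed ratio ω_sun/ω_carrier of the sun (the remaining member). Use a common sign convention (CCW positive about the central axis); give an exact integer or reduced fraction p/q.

N_ring = 12 + 2·10 = 32
12(ω_s−ω_c) = −32(ω_r−ω_c),  ω_r=0, ω_c=1
ω_s = 1 − (32/12)(0−1) = 11/3
ω_s/ω_c = 11/3

11/3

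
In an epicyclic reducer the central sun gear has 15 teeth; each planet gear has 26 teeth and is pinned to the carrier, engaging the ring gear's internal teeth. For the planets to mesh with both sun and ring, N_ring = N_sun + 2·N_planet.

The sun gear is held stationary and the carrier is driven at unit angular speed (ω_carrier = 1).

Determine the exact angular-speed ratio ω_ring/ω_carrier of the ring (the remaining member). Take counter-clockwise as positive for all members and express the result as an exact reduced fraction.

N_ring = 15 + 2·26 = 67
15(ω_s−ω_c) = −67(ω_r−ω_c),  ω_s=0, ω_c=1
ω_r = 1 − (15/67)(0−1) = 82/67
ω_r/ω_c = 82/67

82/67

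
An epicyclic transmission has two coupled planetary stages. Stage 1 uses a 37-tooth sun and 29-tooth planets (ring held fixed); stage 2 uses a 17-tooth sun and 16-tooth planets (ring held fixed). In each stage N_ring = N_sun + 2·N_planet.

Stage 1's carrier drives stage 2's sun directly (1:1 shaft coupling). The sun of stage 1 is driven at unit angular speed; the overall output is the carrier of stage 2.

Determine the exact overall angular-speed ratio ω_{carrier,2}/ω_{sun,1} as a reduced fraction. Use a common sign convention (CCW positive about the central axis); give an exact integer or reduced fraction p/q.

629/8712

Stage 1: N_ring = 37 + 2·29 = 95
Stage 1: 37(ω_s−ω_c) = −95(ω_r−ω_c),  ω_r=0, ω_s=1
Stage 1: 37(1−ω_c) = −95(0−ω_c)  ⇒  132ω_c = 37  ⇒  ω_c = 37/132
  ⇒ ω_c¹/ω_s¹ = 37/132
Stage 2: N_ring = 17 + 2·16 = 49
Stage 2: 17(ω_s−ω_c) = −49(ω_r−ω_c),  ω_r=0, ω_s=1
Stage 2: 17(1−ω_c) = −49(0−ω_c)  ⇒  66ω_c = 17  ⇒  ω_c = 17/66
  ⇒ ω_c²/ω_s² = 17/66
Coupling ω_s² = ω_c¹ ⇒ overall = 37/132 × 17/66 = 629/8712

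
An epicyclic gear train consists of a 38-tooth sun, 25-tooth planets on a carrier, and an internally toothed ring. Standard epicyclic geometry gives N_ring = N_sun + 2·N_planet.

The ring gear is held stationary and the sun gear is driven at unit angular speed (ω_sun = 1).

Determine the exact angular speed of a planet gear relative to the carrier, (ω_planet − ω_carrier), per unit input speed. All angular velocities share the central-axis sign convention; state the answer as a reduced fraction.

N_ring = 38 + 2·25 = 88
38(ω_s−ω_c) = −88(ω_r−ω_c),  ω_r=0, ω_s=1
38(1−ω_c) = −88(0−ω_c)  ⇒  126ω_c = 38  ⇒  ω_c = 19/63
sun–planet: 38·(1−19/63) = −25·(ω_p−ω_c)  ⇒  ω_p−ω_c = −(38/25)·(44/63) = -1672/1575

-1672/1575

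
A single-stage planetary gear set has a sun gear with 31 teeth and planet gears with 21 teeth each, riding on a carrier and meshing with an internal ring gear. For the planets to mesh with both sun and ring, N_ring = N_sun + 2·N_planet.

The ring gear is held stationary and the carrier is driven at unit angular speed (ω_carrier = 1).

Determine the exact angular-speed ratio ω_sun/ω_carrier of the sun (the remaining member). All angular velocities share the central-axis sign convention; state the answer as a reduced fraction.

N_ring = 31 + 2·21 = 73
31(ω_s−ω_c) = −73(ω_r−ω_c),  ω_r=0, ω_c=1
ω_s = 1 − (73/31)(0−1) = 104/31
ω_s/ω_c = 104/31

104/31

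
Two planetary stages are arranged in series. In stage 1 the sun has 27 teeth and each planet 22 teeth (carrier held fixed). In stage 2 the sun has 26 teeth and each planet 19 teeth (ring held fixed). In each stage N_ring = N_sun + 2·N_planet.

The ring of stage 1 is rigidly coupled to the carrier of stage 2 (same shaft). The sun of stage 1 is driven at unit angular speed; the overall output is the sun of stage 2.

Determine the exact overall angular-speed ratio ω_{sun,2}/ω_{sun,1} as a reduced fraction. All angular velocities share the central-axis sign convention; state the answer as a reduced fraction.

Stage 1: N_ring = 27 + 2·22 = 71
Stage 1: 27(ω_s−ω_c) = −71(ω_r−ω_c),  ω_c=0, ω_s=1
Stage 1: ω_r = 0 − (27/71)(1−0) = -27/71
  ⇒ ω_r¹/ω_s¹ = -27/71
Stage 2: N_ring = 26 + 2·19 = 64
Stage 2: 26(ω_s−ω_c) = −64(ω_r−ω_c),  ω_r=0, ω_c=1
Stage 2: ω_s = 1 − (64/26)(0−1) = 45/13
  ⇒ ω_s²/ω_c² = 45/13
Coupling ω_c² = ω_r¹ ⇒ overall = -27/71 × 45/13 = -1215/923

-1215/923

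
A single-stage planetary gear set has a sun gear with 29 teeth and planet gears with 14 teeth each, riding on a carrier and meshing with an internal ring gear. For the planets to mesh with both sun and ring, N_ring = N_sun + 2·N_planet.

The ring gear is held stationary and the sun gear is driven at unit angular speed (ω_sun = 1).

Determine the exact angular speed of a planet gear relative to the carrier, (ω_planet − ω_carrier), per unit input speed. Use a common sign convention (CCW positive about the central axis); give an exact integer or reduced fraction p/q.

-1653/1204

N_ring = 29 + 2·14 = 57
29(ω_s−ω_c) = −57(ω_r−ω_c),  ω_r=0, ω_s=1
29(1−ω_c) = −57(0−ω_c)  ⇒  86ω_c = 29  ⇒  ω_c = 29/86
sun–planet: 29·(1−29/86) = −14·(ω_p−ω_c)  ⇒  ω_p−ω_c = −(29/14)·(57/86) = -1653/1204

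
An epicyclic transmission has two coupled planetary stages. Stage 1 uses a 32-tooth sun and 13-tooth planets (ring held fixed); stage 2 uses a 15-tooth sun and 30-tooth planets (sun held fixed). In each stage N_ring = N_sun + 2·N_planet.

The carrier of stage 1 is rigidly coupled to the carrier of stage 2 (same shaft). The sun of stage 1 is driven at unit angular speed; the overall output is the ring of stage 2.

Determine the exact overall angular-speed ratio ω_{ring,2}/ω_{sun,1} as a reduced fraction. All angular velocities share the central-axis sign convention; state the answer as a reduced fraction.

32/75

Stage 1: N_ring = 32 + 2·13 = 58
Stage 1: 32(ω_s−ω_c) = −58(ω_r−ω_c),  ω_r=0, ω_s=1
Stage 1: 32(1−ω_c) = −58(0−ω_c)  ⇒  90ω_c = 32  ⇒  ω_c = 16/45
  ⇒ ω_c¹/ω_s¹ = 16/45
Stage 2: N_ring = 15 + 2·30 = 75
Stage 2: 15(ω_s−ω_c) = −75(ω_r−ω_c),  ω_s=0, ω_c=1
Stage 2: ω_r = 1 − (15/75)(0−1) = 6/5
  ⇒ ω_r²/ω_c² = 6/5
Coupling ω_c² = ω_c¹ ⇒ overall = 16/45 × 6/5 = 32/75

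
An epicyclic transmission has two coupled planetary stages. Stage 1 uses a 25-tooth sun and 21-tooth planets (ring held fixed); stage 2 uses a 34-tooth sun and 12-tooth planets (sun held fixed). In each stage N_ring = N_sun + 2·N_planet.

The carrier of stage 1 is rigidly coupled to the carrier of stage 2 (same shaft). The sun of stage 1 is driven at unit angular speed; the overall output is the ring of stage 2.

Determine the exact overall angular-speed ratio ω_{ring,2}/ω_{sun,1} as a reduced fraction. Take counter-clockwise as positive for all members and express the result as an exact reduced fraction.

25/58

Stage 1: N_ring = 25 + 2·21 = 67
Stage 1: 25(ω_s−ω_c) = −67(ω_r−ω_c),  ω_r=0, ω_s=1
Stage 1: 25(1−ω_c) = −67(0−ω_c)  ⇒  92ω_c = 25  ⇒  ω_c = 25/92
  ⇒ ω_c¹/ω_s¹ = 25/92
Stage 2: N_ring = 34 + 2·12 = 58
Stage 2: 34(ω_s−ω_c) = −58(ω_r−ω_c),  ω_s=0, ω_c=1
Stage 2: ω_r = 1 − (34/58)(0−1) = 46/29
  ⇒ ω_r²/ω_c² = 46/29
Coupling ω_c² = ω_c¹ ⇒ overall = 25/92 × 46/29 = 25/58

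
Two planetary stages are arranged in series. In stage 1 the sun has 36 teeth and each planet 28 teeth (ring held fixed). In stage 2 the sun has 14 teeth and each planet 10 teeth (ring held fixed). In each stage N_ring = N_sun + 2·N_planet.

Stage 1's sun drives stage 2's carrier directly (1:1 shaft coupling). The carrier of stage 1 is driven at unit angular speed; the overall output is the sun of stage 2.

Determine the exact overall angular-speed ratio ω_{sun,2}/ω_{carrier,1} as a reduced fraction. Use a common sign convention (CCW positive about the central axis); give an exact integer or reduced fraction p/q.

256/21

Stage 1: N_ring = 36 + 2·28 = 92
Stage 1: 36(ω_s−ω_c) = −92(ω_r−ω_c),  ω_r=0, ω_c=1
Stage 1: ω_s = 1 − (92/36)(0−1) = 32/9
  ⇒ ω_s¹/ω_c¹ = 32/9
Stage 2: N_ring = 14 + 2·10 = 34
Stage 2: 14(ω_s−ω_c) = −34(ω_r−ω_c),  ω_r=0, ω_c=1
Stage 2: ω_s = 1 − (34/14)(0−1) = 24/7
  ⇒ ω_s²/ω_c² = 24/7
Coupling ω_c² = ω_s¹ ⇒ overall = 32/9 × 24/7 = 256/21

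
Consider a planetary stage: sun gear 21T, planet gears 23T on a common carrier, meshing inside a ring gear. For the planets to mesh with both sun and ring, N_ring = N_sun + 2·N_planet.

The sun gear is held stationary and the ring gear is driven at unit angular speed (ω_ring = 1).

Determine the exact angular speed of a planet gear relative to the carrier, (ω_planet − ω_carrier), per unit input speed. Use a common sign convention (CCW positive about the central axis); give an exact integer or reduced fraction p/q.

N_ring = 21 + 2·23 = 67
21(ω_s−ω_c) = −67(ω_r−ω_c),  ω_s=0, ω_r=1
21(0−ω_c) = −67(1−ω_c)  ⇒  88ω_c = 67  ⇒  ω_c = 67/88
sun–planet: 21·(0−67/88) = −23·(ω_p−ω_c)  ⇒  ω_p−ω_c = −(21/23)·(-67/88) = 1407/2024

1407/2024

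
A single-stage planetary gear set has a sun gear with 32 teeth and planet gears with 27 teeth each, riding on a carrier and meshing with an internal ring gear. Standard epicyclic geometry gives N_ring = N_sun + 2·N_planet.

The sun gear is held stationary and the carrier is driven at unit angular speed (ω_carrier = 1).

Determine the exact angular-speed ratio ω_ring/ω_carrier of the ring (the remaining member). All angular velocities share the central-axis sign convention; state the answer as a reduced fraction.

59/43

N_ring = 32 + 2·27 = 86
32(ω_s−ω_c) = −86(ω_r−ω_c),  ω_s=0, ω_c=1
ω_r = 1 − (32/86)(0−1) = 59/43
ω_r/ω_c = 59/43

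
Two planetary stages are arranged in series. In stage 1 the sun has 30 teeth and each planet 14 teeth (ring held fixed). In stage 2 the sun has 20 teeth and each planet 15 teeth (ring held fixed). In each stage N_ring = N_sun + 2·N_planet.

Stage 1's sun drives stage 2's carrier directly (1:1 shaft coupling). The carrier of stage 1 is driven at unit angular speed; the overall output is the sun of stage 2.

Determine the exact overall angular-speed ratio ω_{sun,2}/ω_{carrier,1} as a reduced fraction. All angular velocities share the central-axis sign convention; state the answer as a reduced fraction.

154/15

Stage 1: N_ring = 30 + 2·14 = 58
Stage 1: 30(ω_s−ω_c) = −58(ω_r−ω_c),  ω_r=0, ω_c=1
Stage 1: ω_s = 1 − (58/30)(0−1) = 44/15
  ⇒ ω_s¹/ω_c¹ = 44/15
Stage 2: N_ring = 20 + 2·15 = 50
Stage 2: 20(ω_s−ω_c) = −50(ω_r−ω_c),  ω_r=0, ω_c=1
Stage 2: ω_s = 1 − (50/20)(0−1) = 7/2
  ⇒ ω_s²/ω_c² = 7/2
Coupling ω_c² = ω_s¹ ⇒ overall = 44/15 × 7/2 = 154/15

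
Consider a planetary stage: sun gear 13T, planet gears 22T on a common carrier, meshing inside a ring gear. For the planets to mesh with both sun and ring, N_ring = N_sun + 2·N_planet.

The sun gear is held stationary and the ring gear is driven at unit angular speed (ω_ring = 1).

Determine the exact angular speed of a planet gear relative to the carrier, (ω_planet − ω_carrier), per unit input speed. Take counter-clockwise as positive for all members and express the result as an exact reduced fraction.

N_ring = 13 + 2·22 = 57
13(ω_s−ω_c) = −57(ω_r−ω_c),  ω_s=0, ω_r=1
13(0−ω_c) = −57(1−ω_c)  ⇒  70ω_c = 57  ⇒  ω_c = 57/70
sun–planet: 13·(0−57/70) = −22·(ω_p−ω_c)  ⇒  ω_p−ω_c = −(13/22)·(-57/70) = 741/1540

741/1540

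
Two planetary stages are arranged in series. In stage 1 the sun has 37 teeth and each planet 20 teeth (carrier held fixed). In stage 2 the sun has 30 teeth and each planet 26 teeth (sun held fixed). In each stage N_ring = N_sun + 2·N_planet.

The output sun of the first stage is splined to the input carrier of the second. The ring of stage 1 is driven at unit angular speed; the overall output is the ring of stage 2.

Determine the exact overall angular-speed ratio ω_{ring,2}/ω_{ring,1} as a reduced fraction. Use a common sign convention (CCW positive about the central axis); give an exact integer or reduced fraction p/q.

Stage 1: N_ring = 37 + 2·20 = 77
Stage 1: 37(ω_s−ω_c) = −77(ω_r−ω_c),  ω_c=0, ω_r=1
Stage 1: ω_s = 0 − (77/37)(1−0) = -77/37
  ⇒ ω_s¹/ω_r¹ = -77/37
Stage 2: N_ring = 30 + 2·26 = 82
Stage 2: 30(ω_s−ω_c) = −82(ω_r−ω_c),  ω_s=0, ω_c=1
Stage 2: ω_r = 1 − (30/82)(0−1) = 56/41
  ⇒ ω_r²/ω_c² = 56/41
Coupling ω_c² = ω_s¹ ⇒ overall = -77/37 × 56/41 = -4312/1517

-4312/1517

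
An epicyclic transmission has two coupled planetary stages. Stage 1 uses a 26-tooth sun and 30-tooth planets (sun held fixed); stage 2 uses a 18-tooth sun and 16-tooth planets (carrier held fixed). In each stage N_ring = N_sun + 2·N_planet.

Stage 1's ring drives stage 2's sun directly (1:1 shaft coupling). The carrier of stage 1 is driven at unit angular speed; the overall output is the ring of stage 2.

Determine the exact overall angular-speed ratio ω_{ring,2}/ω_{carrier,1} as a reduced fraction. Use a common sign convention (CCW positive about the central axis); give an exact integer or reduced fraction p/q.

Stage 1: N_ring = 26 + 2·30 = 86
Stage 1: 26(ω_s−ω_c) = −86(ω_r−ω_c),  ω_s=0, ω_c=1
Stage 1: ω_r = 1 − (26/86)(0−1) = 56/43
  ⇒ ω_r¹/ω_c¹ = 56/43
Stage 2: N_ring = 18 + 2·16 = 50
Stage 2: 18(ω_s−ω_c) = −50(ω_r−ω_c),  ω_c=0, ω_s=1
Stage 2: ω_r = 0 − (18/50)(1−0) = -9/25
  ⇒ ω_r²/ω_s² = -9/25
Coupling ω_s² = ω_r¹ ⇒ overall = 56/43 × -9/25 = -504/1075

-504/1075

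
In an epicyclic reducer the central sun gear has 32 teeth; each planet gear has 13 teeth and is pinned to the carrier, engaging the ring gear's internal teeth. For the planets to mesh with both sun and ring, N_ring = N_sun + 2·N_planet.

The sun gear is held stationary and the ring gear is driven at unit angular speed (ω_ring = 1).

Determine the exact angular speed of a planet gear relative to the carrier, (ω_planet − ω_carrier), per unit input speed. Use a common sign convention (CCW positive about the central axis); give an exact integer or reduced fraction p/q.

928/585

N_ring = 32 + 2·13 = 58
32(ω_s−ω_c) = −58(ω_r−ω_c),  ω_s=0, ω_r=1
32(0−ω_c) = −58(1−ω_c)  ⇒  90ω_c = 58  ⇒  ω_c = 29/45
sun–planet: 32·(0−29/45) = −13·(ω_p−ω_c)  ⇒  ω_p−ω_c = −(32/13)·(-29/45) = 928/585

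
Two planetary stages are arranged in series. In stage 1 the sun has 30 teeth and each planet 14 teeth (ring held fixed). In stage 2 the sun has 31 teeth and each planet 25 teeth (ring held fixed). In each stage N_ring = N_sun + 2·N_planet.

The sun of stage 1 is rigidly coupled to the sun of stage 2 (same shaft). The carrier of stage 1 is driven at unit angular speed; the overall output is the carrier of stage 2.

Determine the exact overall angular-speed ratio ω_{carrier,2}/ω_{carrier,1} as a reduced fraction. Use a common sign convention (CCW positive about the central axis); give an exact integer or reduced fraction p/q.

341/420

Stage 1: N_ring = 30 + 2·14 = 58
Stage 1: 30(ω_s−ω_c) = −58(ω_r−ω_c),  ω_r=0, ω_c=1
Stage 1: ω_s = 1 − (58/30)(0−1) = 44/15
  ⇒ ω_s¹/ω_c¹ = 44/15
Stage 2: N_ring = 31 + 2·25 = 81
Stage 2: 31(ω_s−ω_c) = −81(ω_r−ω_c),  ω_r=0, ω_s=1
Stage 2: 31(1−ω_c) = −81(0−ω_c)  ⇒  112ω_c = 31  ⇒  ω_c = 31/112
  ⇒ ω_c²/ω_s² = 31/112
Coupling ω_s² = ω_s¹ ⇒ overall = 44/15 × 31/112 = 341/420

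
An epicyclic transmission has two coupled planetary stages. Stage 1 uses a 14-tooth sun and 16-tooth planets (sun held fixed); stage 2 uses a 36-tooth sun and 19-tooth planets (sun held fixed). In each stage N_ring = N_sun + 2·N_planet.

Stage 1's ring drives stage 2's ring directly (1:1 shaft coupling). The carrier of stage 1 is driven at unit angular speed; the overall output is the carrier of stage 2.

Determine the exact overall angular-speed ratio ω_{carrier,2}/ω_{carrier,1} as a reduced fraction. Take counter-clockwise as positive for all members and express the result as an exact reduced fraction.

Stage 1: N_ring = 14 + 2·16 = 46
Stage 1: 14(ω_s−ω_c) = −46(ω_r−ω_c),  ω_s=0, ω_c=1
Stage 1: ω_r = 1 − (14/46)(0−1) = 30/23
  ⇒ ω_r¹/ω_c¹ = 30/23
Stage 2: N_ring = 36 + 2·19 = 74
Stage 2: 36(ω_s−ω_c) = −74(ω_r−ω_c),  ω_s=0, ω_r=1
Stage 2: 36(0−ω_c) = −74(1−ω_c)  ⇒  110ω_c = 74  ⇒  ω_c = 37/55
  ⇒ ω_c²/ω_r² = 37/55
Coupling ω_r² = ω_r¹ ⇒ overall = 30/23 × 37/55 = 222/253

222/253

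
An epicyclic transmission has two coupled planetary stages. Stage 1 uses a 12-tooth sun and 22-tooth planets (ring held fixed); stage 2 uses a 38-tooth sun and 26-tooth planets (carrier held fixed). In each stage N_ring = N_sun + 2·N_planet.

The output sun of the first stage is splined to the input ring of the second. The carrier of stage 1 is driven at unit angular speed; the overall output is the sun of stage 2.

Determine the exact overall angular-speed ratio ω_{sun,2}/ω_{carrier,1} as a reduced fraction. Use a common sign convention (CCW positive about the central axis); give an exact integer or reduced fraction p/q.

Stage 1: N_ring = 12 + 2·22 = 56
Stage 1: 12(ω_s−ω_c) = −56(ω_r−ω_c),  ω_r=0, ω_c=1
Stage 1: ω_s = 1 − (56/12)(0−1) = 17/3
  ⇒ ω_s¹/ω_c¹ = 17/3
Stage 2: N_ring = 38 + 2·26 = 90
Stage 2: 38(ω_s−ω_c) = −90(ω_r−ω_c),  ω_c=0, ω_r=1
Stage 2: ω_s = 0 − (90/38)(1−0) = -45/19
  ⇒ ω_s²/ω_r² = -45/19
Coupling ω_r² = ω_s¹ ⇒ overall = 17/3 × -45/19 = -255/19

-255/19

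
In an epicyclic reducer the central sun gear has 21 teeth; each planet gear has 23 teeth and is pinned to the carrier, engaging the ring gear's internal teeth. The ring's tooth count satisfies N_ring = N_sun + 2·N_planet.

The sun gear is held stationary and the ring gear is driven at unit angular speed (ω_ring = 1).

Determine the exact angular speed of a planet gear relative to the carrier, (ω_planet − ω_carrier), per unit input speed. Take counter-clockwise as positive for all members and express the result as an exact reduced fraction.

1407/2024

N_ring = 21 + 2·23 = 67
21(ω_s−ω_c) = −67(ω_r−ω_c),  ω_s=0, ω_r=1
21(0−ω_c) = −67(1−ω_c)  ⇒  88ω_c = 67  ⇒  ω_c = 67/88
sun–planet: 21·(0−67/88) = −23·(ω_p−ω_c)  ⇒  ω_p−ω_c = −(21/23)·(-67/88) = 1407/2024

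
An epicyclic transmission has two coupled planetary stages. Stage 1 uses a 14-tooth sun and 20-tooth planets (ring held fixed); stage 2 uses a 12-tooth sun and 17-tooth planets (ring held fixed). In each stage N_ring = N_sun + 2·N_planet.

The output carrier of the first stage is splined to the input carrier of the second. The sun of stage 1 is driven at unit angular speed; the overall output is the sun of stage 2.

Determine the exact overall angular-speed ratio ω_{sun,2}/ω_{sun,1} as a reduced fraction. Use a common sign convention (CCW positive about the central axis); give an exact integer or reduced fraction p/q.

Stage 1: N_ring = 14 + 2·20 = 54
Stage 1: 14(ω_s−ω_c) = −54(ω_r−ω_c),  ω_r=0, ω_s=1
Stage 1: 14(1−ω_c) = −54(0−ω_c)  ⇒  68ω_c = 14  ⇒  ω_c = 7/34
  ⇒ ω_c¹/ω_s¹ = 7/34
Stage 2: N_ring = 12 + 2·17 = 46
Stage 2: 12(ω_s−ω_c) = −46(ω_r−ω_c),  ω_r=0, ω_c=1
Stage 2: ω_s = 1 − (46/12)(0−1) = 29/6
  ⇒ ω_s²/ω_c² = 29/6
Coupling ω_c² = ω_c¹ ⇒ overall = 7/34 × 29/6 = 203/204

203/204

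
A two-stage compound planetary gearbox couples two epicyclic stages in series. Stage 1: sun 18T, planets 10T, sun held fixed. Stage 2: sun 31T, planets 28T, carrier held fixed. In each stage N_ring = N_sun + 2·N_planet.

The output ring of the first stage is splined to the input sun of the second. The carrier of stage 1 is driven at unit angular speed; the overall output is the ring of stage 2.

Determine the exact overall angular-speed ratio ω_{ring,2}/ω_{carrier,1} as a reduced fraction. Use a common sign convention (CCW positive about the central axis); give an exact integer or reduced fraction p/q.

-868/1653

Stage 1: N_ring = 18 + 2·10 = 38
Stage 1: 18(ω_s−ω_c) = −38(ω_r−ω_c),  ω_s=0, ω_c=1
Stage 1: ω_r = 1 − (18/38)(0−1) = 28/19
  ⇒ ω_r¹/ω_c¹ = 28/19
Stage 2: N_ring = 31 + 2·28 = 87
Stage 2: 31(ω_s−ω_c) = −87(ω_r−ω_c),  ω_c=0, ω_s=1
Stage 2: ω_r = 0 − (31/87)(1−0) = -31/87
  ⇒ ω_r²/ω_s² = -31/87
Coupling ω_s² = ω_r¹ ⇒ overall = 28/19 × -31/87 = -868/1653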